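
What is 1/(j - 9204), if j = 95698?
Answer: 1/86494 ≈ 1.1561e-5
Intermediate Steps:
1/(j - 9204) = 1/(95698 - 9204) = 1/86494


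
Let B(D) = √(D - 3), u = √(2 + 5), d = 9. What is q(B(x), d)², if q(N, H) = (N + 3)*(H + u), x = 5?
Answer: (27 + √14 + 3*√7 + 9*√2)² ≈ 2642.7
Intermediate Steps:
u = √7 ≈ 2.6458
B(D) = √(-3 + D)
q(N, H) = (3 + N)*(H + √7) (q(N, H) = (N + 3)*(H + √7) = (3 + N)*(H + √7))
q(B(x), d)² = (3*9 + 3*√7 + 9*√(-3 + 5) + √(-3 + 5)*√7)² = (27 + 3*√7 + 9*√2 + √2*√7)² = (27 + 3*√7 + 9*√2 + √14)² = (27 + √14 + 3*√7 + 9*√2)²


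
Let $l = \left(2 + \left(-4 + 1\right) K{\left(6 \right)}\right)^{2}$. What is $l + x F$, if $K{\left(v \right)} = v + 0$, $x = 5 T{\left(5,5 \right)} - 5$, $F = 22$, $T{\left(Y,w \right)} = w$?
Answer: $696$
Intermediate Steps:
$x = 20$ ($x = 5 \cdot 5 - 5 = 25 - 5 = 20$)
$K{\left(v \right)} = v$
$l = 256$ ($l = \left(2 + \left(-4 + 1\right) 6\right)^{2} = \left(2 - 18\right)^{2} = \left(-16\right)^{2} = 256$)
$l + x F = 256 + 20 \cdot 22 = 256 + 440 = 696$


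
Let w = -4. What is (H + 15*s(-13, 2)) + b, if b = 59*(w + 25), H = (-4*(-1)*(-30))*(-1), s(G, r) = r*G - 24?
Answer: 609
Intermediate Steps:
s(G, r) = -24 + G*r (s(G, r) = G*r - 24 = -24 + G*r)
H = 120 (H = (4*(-30))*(-1) = -120*(-1) = 120)
b = 1239 (b = 59*(-4 + 25) = 59*21 = 1239)
(H + 15*s(-13, 2)) + b = (120 + 15*(-24 - 13*2)) + 1239 = (120 + 15*(-24 - 26)) + 1239 = (120 + 15*(-50)) + 1239 = (120 - 750) + 1239 = -630 + 1239 = 609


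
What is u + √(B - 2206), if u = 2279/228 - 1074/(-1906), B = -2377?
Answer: 2294323/217284 + I*√4583 ≈ 10.559 + 67.698*I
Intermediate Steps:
u = 2294323/217284 (u = 2279*(1/228) - 1074*(-1/1906) = 2279/228 + 537/953 = 2294323/217284 ≈ 10.559)
u + √(B - 2206) = 2294323/217284 + √(-2377 - 2206) = 2294323/217284 + √(-4583) = 2294323/217284 + I*√4583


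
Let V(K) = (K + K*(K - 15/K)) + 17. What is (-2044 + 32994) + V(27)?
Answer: 31708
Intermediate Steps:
V(K) = 17 + K + K*(K - 15/K)
(-2044 + 32994) + V(27) = (-2044 + 32994) + (2 + 27 + 27²) = 30950 + (2 + 27 + 729) = 30950 + 758 = 31708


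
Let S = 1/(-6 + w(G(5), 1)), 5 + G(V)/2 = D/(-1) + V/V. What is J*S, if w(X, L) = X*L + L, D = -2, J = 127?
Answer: -127/9 ≈ -14.111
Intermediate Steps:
G(V) = -4 (G(V) = -10 + 2*(-2/(-1) + V/V) = -10 + 2*(-2*(-1) + 1) = -10 + 2*(2 + 1) = -10 + 2*3 = -10 + 6 = -4)
w(X, L) = L + L*X (w(X, L) = L*X + L = L + L*X)
S = -⅑ (S = 1/(-6 + 1*(1 - 4)) = 1/(-6 + 1*(-3)) = 1/(-6 - 3) = 1/(-9) = -⅑ ≈ -0.11111)
J*S = 127*(-⅑) = -127/9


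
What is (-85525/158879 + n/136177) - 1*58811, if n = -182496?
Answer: -1272455769921722/21635665583 ≈ -58813.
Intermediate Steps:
(-85525/158879 + n/136177) - 1*58811 = (-85525/158879 - 182496/136177) - 1*58811 = (-85525*1/158879 - 182496*1/136177) - 58811 = (-85525/158879 - 182496/136177) - 58811 = -40641319909/21635665583 - 58811 = -1272455769921722/21635665583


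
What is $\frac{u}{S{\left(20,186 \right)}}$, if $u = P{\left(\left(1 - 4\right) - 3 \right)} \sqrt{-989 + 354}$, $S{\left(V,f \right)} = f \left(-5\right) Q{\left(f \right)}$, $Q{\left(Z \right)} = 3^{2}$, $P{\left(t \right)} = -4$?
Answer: $\frac{2 i \sqrt{635}}{4185} \approx 0.012043 i$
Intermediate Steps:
$Q{\left(Z \right)} = 9$
$S{\left(V,f \right)} = - 45 f$ ($S{\left(V,f \right)} = f \left(-5\right) 9 = - 5 f 9 = - 45 f$)
$u = - 4 i \sqrt{635}$ ($u = - 4 \sqrt{-989 + 354} = - 4 \sqrt{-635} = - 4 i \sqrt{635} \approx - 100.8 i$)
$\frac{u}{S{\left(20,186 \right)}} = \frac{\left(-4\right) i \sqrt{635}}{\left(-45\right) 186} = \frac{\left(-4\right) i \sqrt{635}}{-8370} = - 4 i \sqrt{635} \left(- \frac{1}{8370}\right) = \frac{2 i \sqrt{635}}{4185}$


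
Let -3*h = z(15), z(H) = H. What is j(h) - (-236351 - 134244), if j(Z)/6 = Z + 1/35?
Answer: 12969781/35 ≈ 3.7057e+5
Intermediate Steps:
h = -5 (h = -⅓*15 = -5)
j(Z) = 6/35 + 6*Z (j(Z) = 6*(Z + 1/35) = 6*(1/35 + Z) = 6/35 + 6*Z)
j(h) - (-236351 - 134244) = (6/35 + 6*(-5)) - (-236351 - 134244) = (6/35 - 30) - 1*(-370595) = -1044/35 + 370595 = 12969781/35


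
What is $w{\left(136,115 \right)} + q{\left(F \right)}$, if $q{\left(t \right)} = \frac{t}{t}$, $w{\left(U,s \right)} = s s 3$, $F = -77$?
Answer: $39676$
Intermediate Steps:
$w{\left(U,s \right)} = 3 s^{2}$ ($w{\left(U,s \right)} = s^{2} \cdot 3 = 3 s^{2}$)
$q{\left(t \right)} = 1$
$w{\left(136,115 \right)} + q{\left(F \right)} = 3 \cdot 115^{2} + 1 = 3 \cdot 13225 + 1 = 39675 + 1 = 39676$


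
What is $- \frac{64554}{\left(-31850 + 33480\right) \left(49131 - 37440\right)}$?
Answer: $- \frac{10759}{3176055} \approx -0.0033875$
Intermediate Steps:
$- \frac{64554}{\left(-31850 + 33480\right) \left(49131 - 37440\right)} = - \frac{64554}{1630 \cdot 11691} = - \frac{64554}{19056330} = \left(-64554\right) \frac{1}{19056330} = - \frac{10759}{3176055}$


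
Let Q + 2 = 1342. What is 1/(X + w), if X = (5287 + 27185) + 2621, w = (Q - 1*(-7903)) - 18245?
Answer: 1/26091 ≈ 3.8327e-5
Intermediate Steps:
Q = 1340 (Q = -2 + 1342 = 1340)
w = -9002 (w = (1340 - 1*(-7903)) - 18245 = (1340 + 7903) - 18245 = 9243 - 18245 = -9002)
X = 35093 (X = 32472 + 2621 = 35093)
1/(X + w) = 1/(35093 - 9002) = 1/26091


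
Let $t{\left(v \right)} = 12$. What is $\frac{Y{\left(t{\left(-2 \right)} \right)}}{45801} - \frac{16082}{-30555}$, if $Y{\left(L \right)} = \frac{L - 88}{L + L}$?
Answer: $\frac{10020067}{19040130} \approx 0.52626$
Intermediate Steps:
$Y{\left(L \right)} = \frac{-88 + L}{2 L}$
$\frac{Y{\left(t{\left(-2 \right)} \right)}}{45801} - \frac{16082}{-30555} = \frac{\frac{1}{2} \cdot \frac{1}{12} \left(-88 + 12\right)}{45801} - \frac{16082}{-30555} = \frac{1}{2} \cdot \frac{1}{12} \left(-76\right) \frac{1}{45801} - - \frac{16082}{30555} = \left(- \frac{19}{6}\right) \frac{1}{45801} + \frac{16082}{30555} = - \frac{19}{274806} + \frac{16082}{30555} = \frac{10020067}{19040130}$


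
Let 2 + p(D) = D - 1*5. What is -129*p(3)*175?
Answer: 90300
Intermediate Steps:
p(D) = -7 + D (p(D) = -2 + (D - 1*5) = -2 + (D - 5) = -2 + (-5 + D) = -7 + D)
-129*p(3)*175 = -129*(-7 + 3)*175 = -129*(-4)*175 = 516*175 = 90300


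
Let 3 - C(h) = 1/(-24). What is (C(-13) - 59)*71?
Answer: -95353/24 ≈ -3973.0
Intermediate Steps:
C(h) = 73/24 (C(h) = 3 - 1/(-24) = 3 - 1*(-1/24) = 3 + 1/24 = 73/24)
(C(-13) - 59)*71 = (73/24 - 59)*71 = -1343/24*71 = -95353/24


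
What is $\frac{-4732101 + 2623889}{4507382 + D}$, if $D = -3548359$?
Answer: $- \frac{2108212}{959023} \approx -2.1983$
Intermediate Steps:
$\frac{-4732101 + 2623889}{4507382 + D} = \frac{-4732101 + 2623889}{4507382 - 3548359} = - \frac{2108212}{959023}$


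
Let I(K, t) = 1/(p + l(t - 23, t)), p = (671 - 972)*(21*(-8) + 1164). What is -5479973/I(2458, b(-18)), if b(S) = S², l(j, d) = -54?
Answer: 1643169904050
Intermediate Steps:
p = -299796 (p = -301*(-168 + 1164) = -301*996 = -299796)
I(K, t) = -1/299850 (I(K, t) = 1/(-299796 - 54) = 1/(-299850) = -1/299850)
-5479973/I(2458, b(-18)) = -5479973/(-1/299850) = -5479973*(-299850) = 1643169904050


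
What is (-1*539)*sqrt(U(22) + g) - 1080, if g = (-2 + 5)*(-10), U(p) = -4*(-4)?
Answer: -1080 - 539*I*sqrt(14) ≈ -1080.0 - 2016.8*I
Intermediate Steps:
U(p) = 16
g = -30 (g = 3*(-10) = -30)
(-1*539)*sqrt(U(22) + g) - 1080 = (-1*539)*sqrt(16 - 30) - 1080 = -539*I*sqrt(14) - 1080 = -1080 - 539*I*sqrt(14)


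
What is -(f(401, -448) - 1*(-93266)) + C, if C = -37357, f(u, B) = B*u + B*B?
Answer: -151679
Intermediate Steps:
f(u, B) = B² + B*u (f(u, B) = B*u + B² = B² + B*u)
-(f(401, -448) - 1*(-93266)) + C = -(-448*(-448 + 401) - 1*(-93266)) - 37357 = -(-448*(-47) + 93266) - 37357 = -(21056 + 93266) - 37357 = -1*114322 - 37357 = -114322 - 37357 = -151679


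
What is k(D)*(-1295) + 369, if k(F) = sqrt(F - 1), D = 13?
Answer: 369 - 2590*sqrt(3) ≈ -4117.0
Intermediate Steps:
k(F) = sqrt(-1 + F)
k(D)*(-1295) + 369 = sqrt(-1 + 13)*(-1295) + 369 = sqrt(12)*(-1295) + 369 = (2*sqrt(3))*(-1295) + 369 = -2590*sqrt(3) + 369 = 369 - 2590*sqrt(3)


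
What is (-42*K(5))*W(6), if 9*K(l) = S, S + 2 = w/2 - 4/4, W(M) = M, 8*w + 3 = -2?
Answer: 371/4 ≈ 92.750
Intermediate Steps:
w = -5/8 (w = -3/8 + (⅛)*(-2) = -3/8 - ¼ = -5/8 ≈ -0.62500)
S = -53/16 (S = -2 + (-5/8/2 - 4/4) = -2 + (-5/8*½ - 4*¼) = -2 + (-5/16 - 1) = -2 - 21/16 = -53/16 ≈ -3.3125)
K(l) = -53/144 (K(l) = (⅑)*(-53/16) = -53/144)
(-42*K(5))*W(6) = -42*(-53/144)*6 = (371/24)*6 = 371/4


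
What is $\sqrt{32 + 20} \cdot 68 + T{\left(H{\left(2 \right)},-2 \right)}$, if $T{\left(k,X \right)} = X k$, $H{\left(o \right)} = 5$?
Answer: $-10 + 136 \sqrt{13} \approx 480.35$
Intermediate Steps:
$\sqrt{32 + 20} \cdot 68 + T{\left(H{\left(2 \right)},-2 \right)} = \sqrt{32 + 20} \cdot 68 - 10 = \sqrt{52} \cdot 68 - 10 = 2 \sqrt{13} \cdot 68 - 10 = 136 \sqrt{13} - 10 = -10 + 136 \sqrt{13}$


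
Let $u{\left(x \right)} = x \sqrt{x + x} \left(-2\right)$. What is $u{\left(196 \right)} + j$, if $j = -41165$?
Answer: $-41165 - 5488 \sqrt{2} \approx -48926.0$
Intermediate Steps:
$u{\left(x \right)} = - 2 \sqrt{2} x^{\frac{3}{2}}$ ($u{\left(x \right)} = x \sqrt{2 x} \left(-2\right) = x \sqrt{2} \sqrt{x} \left(-2\right) = \sqrt{2} x^{\frac{3}{2}} \left(-2\right) = - 2 \sqrt{2} x^{\frac{3}{2}}$)
$u{\left(196 \right)} + j = - 2 \sqrt{2} \cdot 196^{\frac{3}{2}} - 41165 = \left(-2\right) \sqrt{2} \cdot 2744 - 41165 = - 5488 \sqrt{2} - 41165 = -41165 - 5488 \sqrt{2}$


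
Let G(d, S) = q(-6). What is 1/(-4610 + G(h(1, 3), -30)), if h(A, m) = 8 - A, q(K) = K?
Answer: -1/4616 ≈ -0.00021664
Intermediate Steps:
G(d, S) = -6
1/(-4610 + G(h(1, 3), -30)) = 1/(-4610 - 6) = 1/(-4616) = -1/4616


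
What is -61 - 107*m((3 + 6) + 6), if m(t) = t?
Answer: -1666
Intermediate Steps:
-61 - 107*m((3 + 6) + 6) = -61 - 107*((3 + 6) + 6) = -61 - 107*(9 + 6) = -61 - 107*15 = -61 - 1605 = -1666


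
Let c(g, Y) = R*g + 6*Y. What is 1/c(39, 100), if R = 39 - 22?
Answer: 1/1263 ≈ 0.00079177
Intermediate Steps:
R = 17
c(g, Y) = 6*Y + 17*g (c(g, Y) = 17*g + 6*Y = 6*Y + 17*g)
1/c(39, 100) = 1/(6*100 + 17*39) = 1/(600 + 663) = 1/1263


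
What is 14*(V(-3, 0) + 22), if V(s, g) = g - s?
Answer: 350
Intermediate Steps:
14*(V(-3, 0) + 22) = 14*((0 - 1*(-3)) + 22) = 14*((0 + 3) + 22) = 14*(3 + 22) = 14*25 = 350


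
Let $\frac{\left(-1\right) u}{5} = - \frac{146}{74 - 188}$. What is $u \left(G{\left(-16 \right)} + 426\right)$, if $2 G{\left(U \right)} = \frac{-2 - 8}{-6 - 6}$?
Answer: $- \frac{1867705}{684} \approx -2730.6$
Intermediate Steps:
$G{\left(U \right)} = \frac{5}{12}$ ($G{\left(U \right)} = \frac{\left(-2 - 8\right) \frac{1}{-6 - 6}}{2} = \frac{\left(-10\right) \frac{1}{-12}}{2} = \frac{\left(-10\right) \left(- \frac{1}{12}\right)}{2} = \frac{1}{2} \cdot \frac{5}{6} = \frac{5}{12}$)
$u = - \frac{365}{57}$ ($u = - 5 \left(- \frac{146}{74 - 188}\right) = - 5 \left(- \frac{146}{-114}\right) = - 5 \left(\left(-146\right) \left(- \frac{1}{114}\right)\right) = \left(-5\right) \frac{73}{57} = - \frac{365}{57} \approx -6.4035$)
$u \left(G{\left(-16 \right)} + 426\right) = - \frac{365 \left(\frac{5}{12} + 426\right)}{57} = \left(- \frac{365}{57}\right) \frac{5117}{12} = - \frac{1867705}{684}$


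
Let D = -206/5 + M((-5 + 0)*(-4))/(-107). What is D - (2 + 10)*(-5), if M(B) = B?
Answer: 9958/535 ≈ 18.613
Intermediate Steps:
D = -22142/535 (D = -206/5 + ((-5 + 0)*(-4))/(-107) = -206*⅕ - 5*(-4)*(-1/107) = -206/5 + 20*(-1/107) = -206/5 - 20/107 = -22142/535 ≈ -41.387)
D - (2 + 10)*(-5) = -22142/535 - (2 + 10)*(-5) = -22142/535 - 12*(-5) = -22142/535 - 1*(-60) = -22142/535 + 60 = 9958/535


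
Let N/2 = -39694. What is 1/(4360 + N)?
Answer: -1/75028 ≈ -1.3328e-5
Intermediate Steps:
N = -79388 (N = 2*(-39694) = -79388)
1/(4360 + N) = 1/(4360 - 79388) = 1/(-75028) = -1/75028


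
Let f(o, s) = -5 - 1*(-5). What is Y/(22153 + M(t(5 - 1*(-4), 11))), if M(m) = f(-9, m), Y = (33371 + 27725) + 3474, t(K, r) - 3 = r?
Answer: 64570/22153 ≈ 2.9147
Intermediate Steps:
t(K, r) = 3 + r
Y = 64570 (Y = 61096 + 3474 = 64570)
f(o, s) = 0 (f(o, s) = -5 + 5 = 0)
M(m) = 0
Y/(22153 + M(t(5 - 1*(-4), 11))) = 64570/(22153 + 0) = 64570/22153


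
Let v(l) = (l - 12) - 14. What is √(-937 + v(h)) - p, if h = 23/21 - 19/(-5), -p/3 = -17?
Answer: -51 + I*√10563105/105 ≈ -51.0 + 30.953*I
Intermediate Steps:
p = 51 (p = -3*(-17) = 51)
h = 514/105 (h = 23*(1/21) - 19*(-⅕) = 23/21 + 19/5 = 514/105 ≈ 4.8952)
v(l) = -26 + l (v(l) = (-12 + l) - 14 = -26 + l)
√(-937 + v(h)) - p = √(-937 + (-26 + 514/105)) - 1*51 = √(-937 - 2216/105) - 51 = √(-100601/105) - 51 = I*√10563105/105 - 51 = -51 + I*√10563105/105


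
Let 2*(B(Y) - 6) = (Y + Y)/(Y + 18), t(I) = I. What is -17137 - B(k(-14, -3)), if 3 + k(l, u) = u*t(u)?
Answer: -68573/4 ≈ -17143.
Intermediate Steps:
k(l, u) = -3 + u² (k(l, u) = -3 + u*u = -3 + u²)
B(Y) = 6 + Y/(18 + Y) (B(Y) = 6 + ((Y + Y)/(Y + 18))/2 = 6 + ((2*Y)/(18 + Y))/2 = 6 + (2*Y/(18 + Y))/2 = 6 + Y/(18 + Y))
-17137 - B(k(-14, -3)) = -17137 - (108 + 7*(-3 + (-3)²))/(18 + (-3 + (-3)²)) = -17137 - (108 + 7*(-3 + 9))/(18 + (-3 + 9)) = -17137 - (108 + 7*6)/(18 + 6) = -17137 - (108 + 42)/24 = -17137 - 150/24 = -17137 - 1*25/4 = -17137 - 25/4 = -68573/4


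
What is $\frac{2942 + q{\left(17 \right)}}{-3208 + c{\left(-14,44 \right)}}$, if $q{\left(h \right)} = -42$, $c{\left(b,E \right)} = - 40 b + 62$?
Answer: $- \frac{1450}{1293} \approx -1.1214$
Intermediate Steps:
$c{\left(b,E \right)} = 62 - 40 b$
$\frac{2942 + q{\left(17 \right)}}{-3208 + c{\left(-14,44 \right)}} = \frac{2942 - 42}{-3208 + \left(62 - -560\right)} = \frac{2900}{-3208 + \left(62 + 560\right)} = \frac{2900}{-3208 + 622} = \frac{2900}{-2586} = 2900 \left(- \frac{1}{2586}\right) = - \frac{1450}{1293}$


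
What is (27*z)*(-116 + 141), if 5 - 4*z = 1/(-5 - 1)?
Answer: 6975/8 ≈ 871.88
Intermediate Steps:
z = 31/24 (z = 5/4 - 1/(4*(-5 - 1)) = 5/4 - ¼/(-6) = 5/4 - ¼*(-⅙) = 5/4 + 1/24 = 31/24 ≈ 1.2917)
(27*z)*(-116 + 141) = (27*(31/24))*(-116 + 141) = (279/8)*25 = 6975/8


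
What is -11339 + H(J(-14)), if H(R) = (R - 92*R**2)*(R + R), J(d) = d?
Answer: 493949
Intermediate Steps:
H(R) = 2*R*(R - 92*R**2) (H(R) = (R - 92*R**2)*(2*R) = 2*R*(R - 92*R**2))
-11339 + H(J(-14)) = -11339 + (-14)**2*(2 - 184*(-14)) = -11339 + 196*(2 + 2576) = -11339 + 196*2578 = -11339 + 505288 = 493949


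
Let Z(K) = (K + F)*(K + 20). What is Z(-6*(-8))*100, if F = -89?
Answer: -278800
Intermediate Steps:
Z(K) = (-89 + K)*(20 + K) (Z(K) = (K - 89)*(K + 20) = (-89 + K)*(20 + K))
Z(-6*(-8))*100 = (-1780 + (-6*(-8))² - (-414)*(-8))*100 = (-1780 + 48² - 69*48)*100 = (-1780 + 2304 - 3312)*100 = -2788*100 = -278800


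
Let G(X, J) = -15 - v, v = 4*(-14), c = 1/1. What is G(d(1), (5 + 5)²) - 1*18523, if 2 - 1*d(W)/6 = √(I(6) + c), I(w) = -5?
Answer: -18482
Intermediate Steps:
c = 1
v = -56
d(W) = 12 - 12*I (d(W) = 12 - 6*√(-5 + 1) = 12 - 12*I)
G(X, J) = 41 (G(X, J) = -15 - 1*(-56) = -15 + 56 = 41)
G(d(1), (5 + 5)²) - 1*18523 = 41 - 1*18523 = 41 - 18523 = -18482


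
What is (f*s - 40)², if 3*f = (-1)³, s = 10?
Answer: 16900/9 ≈ 1877.8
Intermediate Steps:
f = -⅓ (f = (⅓)*(-1)³ = (⅓)*(-1) = -⅓ ≈ -0.33333)
(f*s - 40)² = (-⅓*10 - 40)² = (-10/3 - 40)² = (-130/3)² = 16900/9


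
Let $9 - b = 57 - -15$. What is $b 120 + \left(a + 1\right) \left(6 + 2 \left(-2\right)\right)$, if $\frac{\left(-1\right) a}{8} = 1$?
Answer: $-7574$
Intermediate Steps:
$a = -8$ ($a = \left(-8\right) 1 = -8$)
$b = -63$ ($b = 9 - \left(57 - -15\right) = 9 - \left(57 + 15\right) = 9 - 72 = -63$)
$b 120 + \left(a + 1\right) \left(6 + 2 \left(-2\right)\right) = \left(-63\right) 120 + \left(-8 + 1\right) \left(6 + 2 \left(-2\right)\right) = -7560 - 7 \left(6 - 4\right) = -7560 - 14 = -7574$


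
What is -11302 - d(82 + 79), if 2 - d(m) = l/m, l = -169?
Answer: -1820113/161 ≈ -11305.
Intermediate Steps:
d(m) = 2 + 169/m (d(m) = 2 - (-169)/m = 2 + 169/m)
-11302 - d(82 + 79) = -11302 - (2 + 169/(82 + 79)) = -11302 - (2 + 169/161) = -11302 - 1*491/161 = -11302 - 491/161 = -1820113/161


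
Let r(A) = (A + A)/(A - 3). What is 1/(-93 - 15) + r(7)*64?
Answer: 24191/108 ≈ 223.99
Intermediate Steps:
r(A) = 2*A/(-3 + A) (r(A) = (2*A)/(-3 + A) = 2*A/(-3 + A))
1/(-93 - 15) + r(7)*64 = 1/(-93 - 15) + (2*7/(-3 + 7))*64 = 1/(-108) + (2*7/4)*64 = -1/108 + (2*7*(1/4))*64 = -1/108 + (7/2)*64 = -1/108 + 224 = 24191/108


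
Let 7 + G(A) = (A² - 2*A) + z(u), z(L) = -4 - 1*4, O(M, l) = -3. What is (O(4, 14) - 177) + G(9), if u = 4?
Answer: -132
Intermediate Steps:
z(L) = -8 (z(L) = -4 - 4 = -8)
G(A) = -15 + A² - 2*A (G(A) = -7 + ((A² - 2*A) - 8) = -7 + (-8 + A² - 2*A) = -15 + A² - 2*A)
(O(4, 14) - 177) + G(9) = (-3 - 177) + (-15 + 9² - 2*9) = -180 + (-15 + 81 - 18) = -180 + 48 = -132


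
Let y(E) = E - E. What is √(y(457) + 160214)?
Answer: √160214 ≈ 400.27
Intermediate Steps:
y(E) = 0
√(y(457) + 160214) = √(0 + 160214) = √160214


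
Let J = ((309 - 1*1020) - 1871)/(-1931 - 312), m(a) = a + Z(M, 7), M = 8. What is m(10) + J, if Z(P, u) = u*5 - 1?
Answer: 101274/2243 ≈ 45.151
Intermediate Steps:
Z(P, u) = -1 + 5*u (Z(P, u) = 5*u - 1 = -1 + 5*u)
m(a) = 34 + a (m(a) = a + (-1 + 5*7) = a + (-1 + 35) = a + 34 = 34 + a)
J = 2582/2243 (J = ((309 - 1020) - 1871)/(-2243) = (-711 - 1871)*(-1/2243) = -2582*(-1/2243) = 2582/2243 ≈ 1.1511)
m(10) + J = (34 + 10) + 2582/2243 = 44 + 2582/2243 = 101274/2243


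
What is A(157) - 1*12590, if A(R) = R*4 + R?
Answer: -11805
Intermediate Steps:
A(R) = 5*R (A(R) = 4*R + R = 5*R)
A(157) - 1*12590 = 5*157 - 1*12590 = 785 - 12590 = -11805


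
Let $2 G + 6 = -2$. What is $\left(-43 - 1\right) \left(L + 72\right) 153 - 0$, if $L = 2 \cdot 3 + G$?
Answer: $-498168$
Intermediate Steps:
$G = -4$ ($G = -3 + \frac{1}{2} \left(-2\right) = -3 - 1 = -4$)
$L = 2$ ($L = 2 \cdot 3 - 4 = 6 - 4 = 2$)
$\left(-43 - 1\right) \left(L + 72\right) 153 - 0 = \left(-43 - 1\right) \left(2 + 72\right) 153 - 0 = \left(-44\right) 74 \cdot 153 + \left(-4 + 4\right) = \left(-3256\right) 153 + 0 = -498168 + 0 = -498168$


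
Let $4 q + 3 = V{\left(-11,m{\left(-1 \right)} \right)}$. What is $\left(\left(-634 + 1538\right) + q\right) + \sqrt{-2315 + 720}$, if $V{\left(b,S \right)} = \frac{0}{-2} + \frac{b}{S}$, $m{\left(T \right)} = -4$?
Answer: $\frac{14463}{16} + i \sqrt{1595} \approx 903.94 + 39.937 i$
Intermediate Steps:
$V{\left(b,S \right)} = \frac{b}{S}$ ($V{\left(b,S \right)} = 0 \left(- \frac{1}{2}\right) + \frac{b}{S} = 0 + \frac{b}{S} = \frac{b}{S}$)
$q = - \frac{1}{16}$ ($q = - \frac{3}{4} + \frac{\left(-11\right) \frac{1}{-4}}{4} = - \frac{3}{4} + \frac{\left(-11\right) \left(- \frac{1}{4}\right)}{4} = - \frac{3}{4} + \frac{1}{4} \cdot \frac{11}{4} = - \frac{3}{4} + \frac{11}{16} = - \frac{1}{16} \approx -0.0625$)
$\left(\left(-634 + 1538\right) + q\right) + \sqrt{-2315 + 720} = \left(\left(-634 + 1538\right) - \frac{1}{16}\right) + \sqrt{-2315 + 720} = \left(904 - \frac{1}{16}\right) + \sqrt{-1595} = \frac{14463}{16} + i \sqrt{1595}$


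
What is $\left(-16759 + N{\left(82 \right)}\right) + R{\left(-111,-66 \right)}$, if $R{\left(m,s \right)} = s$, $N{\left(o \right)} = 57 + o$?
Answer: $-16686$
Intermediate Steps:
$\left(-16759 + N{\left(82 \right)}\right) + R{\left(-111,-66 \right)} = \left(-16759 + \left(57 + 82\right)\right) - 66 = \left(-16759 + 139\right) - 66 = -16620 - 66 = -16686$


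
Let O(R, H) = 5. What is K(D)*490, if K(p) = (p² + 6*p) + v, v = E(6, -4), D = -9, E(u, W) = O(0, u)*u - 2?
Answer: 26950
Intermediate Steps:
E(u, W) = -2 + 5*u (E(u, W) = 5*u - 2 = -2 + 5*u)
v = 28 (v = -2 + 5*6 = -2 + 30 = 28)
K(p) = 28 + p² + 6*p (K(p) = (p² + 6*p) + 28 = 28 + p² + 6*p)
K(D)*490 = (28 + (-9)² + 6*(-9))*490 = (28 + 81 - 54)*490 = 55*490 = 26950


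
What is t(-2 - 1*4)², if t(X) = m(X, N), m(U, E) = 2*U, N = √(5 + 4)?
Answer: 144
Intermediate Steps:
N = 3 (N = √9 = 3)
t(X) = 2*X
t(-2 - 1*4)² = (2*(-2 - 1*4))² = (2*(-2 - 4))² = (2*(-6))² = (-12)² = 144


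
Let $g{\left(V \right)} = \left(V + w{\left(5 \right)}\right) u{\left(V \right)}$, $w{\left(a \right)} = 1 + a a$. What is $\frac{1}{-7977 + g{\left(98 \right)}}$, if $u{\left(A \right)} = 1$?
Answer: $- \frac{1}{7853} \approx -0.00012734$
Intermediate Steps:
$w{\left(a \right)} = 1 + a^{2}$
$g{\left(V \right)} = 26 + V$ ($g{\left(V \right)} = \left(V + \left(1 + 5^{2}\right)\right) 1 = \left(V + \left(1 + 25\right)\right) 1 = \left(V + 26\right) 1 = \left(26 + V\right) 1 = 26 + V$)
$\frac{1}{-7977 + g{\left(98 \right)}} = \frac{1}{-7977 + \left(26 + 98\right)} = \frac{1}{-7977 + 124} = \frac{1}{-7853} = - \frac{1}{7853}$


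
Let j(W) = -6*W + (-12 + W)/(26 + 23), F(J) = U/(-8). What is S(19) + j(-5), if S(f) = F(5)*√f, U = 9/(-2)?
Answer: 1453/49 + 9*√19/16 ≈ 32.105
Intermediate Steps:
U = -9/2 (U = 9*(-½) = -9/2 ≈ -4.5000)
F(J) = 9/16 (F(J) = -9/2/(-8) = -9/2*(-⅛) = 9/16)
S(f) = 9*√f/16
j(W) = -12/49 - 293*W/49 (j(W) = -6*W + (-12 + W)/49 = -6*W + (-12 + W)*(1/49) = -6*W + (-12/49 + W/49) = -12/49 - 293*W/49)
S(19) + j(-5) = 9*√19/16 + (-12/49 - 293/49*(-5)) = 9*√19/16 + (-12/49 + 1465/49) = 9*√19/16 + 1453/49 = 1453/49 + 9*√19/16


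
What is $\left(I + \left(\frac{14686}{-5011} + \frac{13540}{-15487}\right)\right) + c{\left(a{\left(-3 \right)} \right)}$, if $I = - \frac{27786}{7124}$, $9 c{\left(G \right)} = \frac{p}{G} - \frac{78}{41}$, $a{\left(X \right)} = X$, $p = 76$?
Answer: $- \frac{3283949058071555}{306008321768838} \approx -10.732$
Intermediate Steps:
$c{\left(G \right)} = - \frac{26}{123} + \frac{76}{9 G}$ ($c{\left(G \right)} = \frac{\frac{76}{G} - \frac{78}{41}}{9} = \frac{- \frac{78}{41} + \frac{76}{G}}{9} = - \frac{26}{123} + \frac{76}{9 G}$)
$I = - \frac{13893}{3562}$ ($I = \left(-27786\right) \frac{1}{7124} = - \frac{13893}{3562} \approx -3.9003$)
$\left(I + \left(\frac{14686}{-5011} + \frac{13540}{-15487}\right)\right) + c{\left(a{\left(-3 \right)} \right)} = \left(- \frac{13893}{3562} + \left(\frac{14686}{-5011} + \frac{13540}{-15487}\right)\right) + \frac{2 \left(1558 - -117\right)}{369 \left(-3\right)} = \left(- \frac{13893}{3562} + \left(14686 \left(- \frac{1}{5011}\right) + 13540 \left(- \frac{1}{15487}\right)\right)\right) + \frac{2}{369} \left(- \frac{1}{3}\right) \left(1558 + 117\right) = \left(- \frac{13893}{3562} - \frac{295291022}{77605357}\right) + \frac{2}{369} \left(- \frac{1}{3}\right) 1675 = \left(- \frac{13893}{3562} - \frac{295291022}{77605357}\right) - \frac{3350}{1107} = - \frac{2129997845165}{276430281634} - \frac{3350}{1107} = - \frac{3283949058071555}{306008321768838}$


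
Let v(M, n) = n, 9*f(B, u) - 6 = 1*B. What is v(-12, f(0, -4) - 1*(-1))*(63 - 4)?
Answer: 295/3 ≈ 98.333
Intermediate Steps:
f(B, u) = ⅔ + B/9 (f(B, u) = ⅔ + (1*B)/9 = ⅔ + B/9)
v(-12, f(0, -4) - 1*(-1))*(63 - 4) = ((⅔ + (⅑)*0) - 1*(-1))*(63 - 4) = ((⅔ + 0) + 1)*59 = (⅔ + 1)*59 = (5/3)*59 = 295/3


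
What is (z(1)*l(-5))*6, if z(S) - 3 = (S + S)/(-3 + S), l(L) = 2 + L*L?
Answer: 324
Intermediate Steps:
l(L) = 2 + L²
z(S) = 3 + 2*S/(-3 + S) (z(S) = 3 + (S + S)/(-3 + S) = 3 + (2*S)/(-3 + S) = 3 + 2*S/(-3 + S))
(z(1)*l(-5))*6 = (((-9 + 5*1)/(-3 + 1))*(2 + (-5)²))*6 = (((-9 + 5)/(-2))*(2 + 25))*6 = (-½*(-4)*27)*6 = (2*27)*6 = 54*6 = 324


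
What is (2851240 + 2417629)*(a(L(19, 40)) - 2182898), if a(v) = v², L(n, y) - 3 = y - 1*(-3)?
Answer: -11490254675558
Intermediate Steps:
L(n, y) = 6 + y (L(n, y) = 3 + (y - 1*(-3)) = 3 + (y + 3) = 3 + (3 + y) = 6 + y)
(2851240 + 2417629)*(a(L(19, 40)) - 2182898) = (2851240 + 2417629)*((6 + 40)² - 2182898) = 5268869*(46² - 2182898) = 5268869*(2116 - 2182898) = 5268869*(-2180782) = -11490254675558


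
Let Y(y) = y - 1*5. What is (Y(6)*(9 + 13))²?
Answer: 484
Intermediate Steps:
Y(y) = -5 + y (Y(y) = y - 5 = -5 + y)
(Y(6)*(9 + 13))² = ((-5 + 6)*(9 + 13))² = (1*22)² = 22² = 484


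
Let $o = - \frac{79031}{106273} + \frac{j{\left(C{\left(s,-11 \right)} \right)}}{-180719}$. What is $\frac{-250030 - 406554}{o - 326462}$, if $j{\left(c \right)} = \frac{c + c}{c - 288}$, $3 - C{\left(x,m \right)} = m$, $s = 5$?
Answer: $\frac{246796830437232328}{122710834243660307} \approx 2.0112$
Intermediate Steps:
$C{\left(x,m \right)} = 3 - m$
$j{\left(c \right)} = \frac{2 c}{-288 + c}$
$o = - \frac{279526823253}{375880055617}$ ($o = - \frac{79031}{106273} + \frac{2 \left(3 - -11\right) \frac{1}{-288 + \left(3 - -11\right)}}{-180719} = \left(-79031\right) \frac{1}{106273} + \frac{2 \left(3 + 11\right)}{-288 + \left(3 + 11\right)} \left(- \frac{1}{180719}\right) = - \frac{79031}{106273} + 2 \cdot 14 \frac{1}{-288 + 14} \left(- \frac{1}{180719}\right) = - \frac{79031}{106273} + 2 \cdot 14 \frac{1}{-274} \left(- \frac{1}{180719}\right) = - \frac{79031}{106273} + 2 \cdot 14 \left(- \frac{1}{274}\right) \left(- \frac{1}{180719}\right) = - \frac{79031}{106273} - - \frac{2}{3536929} = - \frac{79031}{106273} + \frac{2}{3536929} = - \frac{279526823253}{375880055617} \approx -0.74366$)
$\frac{-250030 - 406554}{o - 326462} = \frac{-250030 - 406554}{- \frac{279526823253}{375880055617} - 326462} = - \frac{656584}{- \frac{122710834243660307}{375880055617}} = \left(-656584\right) \left(- \frac{375880055617}{122710834243660307}\right) = \frac{246796830437232328}{122710834243660307}$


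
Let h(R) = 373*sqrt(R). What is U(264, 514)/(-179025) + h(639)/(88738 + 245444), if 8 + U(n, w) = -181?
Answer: 9/8525 + 373*sqrt(71)/111394 ≈ 0.029270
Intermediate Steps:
U(n, w) = -189 (U(n, w) = -8 - 181 = -189)
U(264, 514)/(-179025) + h(639)/(88738 + 245444) = -189/(-179025) + (373*sqrt(639))/(88738 + 245444) = -189*(-1/179025) + (373*(3*sqrt(71)))/334182 = 9/8525 + (1119*sqrt(71))*(1/334182) = 9/8525 + 373*sqrt(71)/111394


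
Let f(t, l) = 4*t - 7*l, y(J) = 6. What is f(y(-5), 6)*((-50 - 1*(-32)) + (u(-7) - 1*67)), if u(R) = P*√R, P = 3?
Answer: 1530 - 54*I*√7 ≈ 1530.0 - 142.87*I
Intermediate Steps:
u(R) = 3*√R
f(t, l) = -7*l + 4*t
f(y(-5), 6)*((-50 - 1*(-32)) + (u(-7) - 1*67)) = (-7*6 + 4*6)*((-50 - 1*(-32)) + (3*√(-7) - 1*67)) = (-42 + 24)*((-50 + 32) + (3*(I*√7) - 67)) = -18*(-18 + (3*I*√7 - 67)) = -18*(-18 + (-67 + 3*I*√7)) = -18*(-85 + 3*I*√7) = 1530 - 54*I*√7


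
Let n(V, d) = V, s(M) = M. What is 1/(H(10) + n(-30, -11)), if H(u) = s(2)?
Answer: -1/28 ≈ -0.035714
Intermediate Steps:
H(u) = 2
1/(H(10) + n(-30, -11)) = 1/(2 - 30) = 1/(-28) = -1/28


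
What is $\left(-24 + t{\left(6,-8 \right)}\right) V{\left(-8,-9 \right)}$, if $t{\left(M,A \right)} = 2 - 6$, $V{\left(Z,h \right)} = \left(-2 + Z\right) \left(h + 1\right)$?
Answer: $-2240$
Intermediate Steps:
$V{\left(Z,h \right)} = \left(1 + h\right) \left(-2 + Z\right)$ ($V{\left(Z,h \right)} = \left(-2 + Z\right) \left(1 + h\right) = \left(1 + h\right) \left(-2 + Z\right)$)
$t{\left(M,A \right)} = -4$ ($t{\left(M,A \right)} = 2 - 6 = -4$)
$\left(-24 + t{\left(6,-8 \right)}\right) V{\left(-8,-9 \right)} = \left(-24 - 4\right) \left(-2 - 8 - -18 - -72\right) = - 28 \left(-2 - 8 + 18 + 72\right) = \left(-28\right) 80 = -2240$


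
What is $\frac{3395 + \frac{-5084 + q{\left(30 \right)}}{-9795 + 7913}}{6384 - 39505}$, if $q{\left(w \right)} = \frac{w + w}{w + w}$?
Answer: $- \frac{6394473}{62333722} \approx -0.10258$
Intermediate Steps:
$q{\left(w \right)} = 1$ ($q{\left(w \right)} = \frac{2 w}{2 w} = 2 w \frac{1}{2 w} = 1$)
$\frac{3395 + \frac{-5084 + q{\left(30 \right)}}{-9795 + 7913}}{6384 - 39505} = \frac{3395 + \frac{-5084 + 1}{-9795 + 7913}}{6384 - 39505} = \frac{3395 - \frac{5083}{-1882}}{-33121} = \left(3395 - - \frac{5083}{1882}\right) \left(- \frac{1}{33121}\right) = \left(3395 + \frac{5083}{1882}\right) \left(- \frac{1}{33121}\right) = \frac{6394473}{1882} \left(- \frac{1}{33121}\right) = - \frac{6394473}{62333722}$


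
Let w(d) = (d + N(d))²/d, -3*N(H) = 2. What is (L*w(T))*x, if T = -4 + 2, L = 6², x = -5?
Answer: 640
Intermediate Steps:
N(H) = -⅔ (N(H) = -⅓*2 = -⅔)
L = 36
T = -2
w(d) = (-⅔ + d)²/d (w(d) = (d - ⅔)²/d = (-⅔ + d)²/d)
(L*w(T))*x = (36*((⅑)*(-2 + 3*(-2))²/(-2)))*(-5) = (36*((⅑)*(-½)*(-2 - 6)²))*(-5) = (36*((⅑)*(-½)*(-8)²))*(-5) = (36*((⅑)*(-½)*64))*(-5) = (36*(-32/9))*(-5) = -128*(-5) = 640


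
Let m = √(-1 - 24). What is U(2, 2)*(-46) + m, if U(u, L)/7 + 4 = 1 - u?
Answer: 1610 + 5*I ≈ 1610.0 + 5.0*I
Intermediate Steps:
m = 5*I (m = √(-25) = 5*I ≈ 5.0*I)
U(u, L) = -21 - 7*u (U(u, L) = -28 + 7*(1 - u) = -28 + (7 - 7*u) = -21 - 7*u)
U(2, 2)*(-46) + m = (-21 - 7*2)*(-46) + 5*I = (-21 - 14)*(-46) + 5*I = -35*(-46) + 5*I = 1610 + 5*I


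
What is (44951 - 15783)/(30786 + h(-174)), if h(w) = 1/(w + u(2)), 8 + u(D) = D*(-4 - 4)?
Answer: 5775264/6095627 ≈ 0.94744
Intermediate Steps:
u(D) = -8 - 8*D (u(D) = -8 + D*(-4 - 4) = -8 + D*(-8) = -8 - 8*D)
h(w) = 1/(-24 + w) (h(w) = 1/(w + (-8 - 8*2)) = 1/(w + (-8 - 16)) = 1/(w - 24) = 1/(-24 + w))
(44951 - 15783)/(30786 + h(-174)) = (44951 - 15783)/(30786 + 1/(-24 - 174)) = 29168/(30786 + 1/(-198)) = 29168/(30786 - 1/198) = 29168/(6095627/198) = 29168*(198/6095627) = 5775264/6095627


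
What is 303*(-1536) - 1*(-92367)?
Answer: -373041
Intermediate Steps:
303*(-1536) - 1*(-92367) = -465408 + 92367 = -373041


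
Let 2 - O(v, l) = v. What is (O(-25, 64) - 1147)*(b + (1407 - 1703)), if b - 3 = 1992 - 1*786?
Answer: -1022560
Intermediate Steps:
O(v, l) = 2 - v
b = 1209 (b = 3 + (1992 - 1*786) = 3 + (1992 - 786) = 3 + 1206 = 1209)
(O(-25, 64) - 1147)*(b + (1407 - 1703)) = ((2 - 1*(-25)) - 1147)*(1209 + (1407 - 1703)) = ((2 + 25) - 1147)*(1209 - 296) = (27 - 1147)*913 = -1120*913 = -1022560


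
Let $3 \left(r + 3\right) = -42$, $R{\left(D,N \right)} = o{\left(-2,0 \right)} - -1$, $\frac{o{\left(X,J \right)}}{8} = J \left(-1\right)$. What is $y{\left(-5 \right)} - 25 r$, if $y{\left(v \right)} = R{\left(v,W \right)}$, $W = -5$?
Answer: $426$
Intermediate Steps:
$o{\left(X,J \right)} = - 8 J$ ($o{\left(X,J \right)} = 8 J \left(-1\right) = 8 \left(- J\right) = - 8 J$)
$R{\left(D,N \right)} = 1$ ($R{\left(D,N \right)} = \left(-8\right) 0 - -1 = 0 + 1 = 1$)
$y{\left(v \right)} = 1$
$r = -17$ ($r = -3 + \frac{1}{3} \left(-42\right) = -3 - 14 = -17$)
$y{\left(-5 \right)} - 25 r = 1 - -425 = 1 + 425 = 426$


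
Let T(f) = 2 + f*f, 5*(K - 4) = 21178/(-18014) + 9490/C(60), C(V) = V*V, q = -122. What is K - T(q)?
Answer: -241271177597/16212600 ≈ -14882.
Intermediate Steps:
C(V) = V²
K = 69586003/16212600 (K = 4 + (21178/(-18014) + 9490/(60²))/5 = 4 + (21178*(-1/18014) + 9490/3600)/5 = 4 + (-10589/9007 + 9490*(1/3600))/5 = 4 + (-10589/9007 + 949/360)/5 = 4 + (⅕)*(4735603/3242520) = 4 + 4735603/16212600 = 69586003/16212600 ≈ 4.2921)
T(f) = 2 + f²
K - T(q) = 69586003/16212600 - (2 + (-122)²) = 69586003/16212600 - (2 + 14884) = 69586003/16212600 - 1*14886 = 69586003/16212600 - 14886 = -241271177597/16212600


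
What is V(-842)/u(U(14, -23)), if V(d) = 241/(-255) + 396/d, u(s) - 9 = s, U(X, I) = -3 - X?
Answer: 151951/858840 ≈ 0.17693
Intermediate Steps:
u(s) = 9 + s
V(d) = -241/255 + 396/d (V(d) = 241*(-1/255) + 396/d = -241/255 + 396/d)
V(-842)/u(U(14, -23)) = (-241/255 + 396/(-842))/(9 + (-3 - 1*14)) = (-241/255 + 396*(-1/842))/(9 + (-3 - 14)) = (-241/255 - 198/421)/(9 - 17) = -151951/107355/(-8) = -151951/107355*(-1/8) = 151951/858840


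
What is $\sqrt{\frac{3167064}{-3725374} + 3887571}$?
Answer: $\frac{\sqrt{13488324510308074815}}{1862687} \approx 1971.7$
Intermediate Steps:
$\sqrt{\frac{3167064}{-3725374} + 3887571} = \sqrt{3167064 \left(- \frac{1}{3725374}\right) + 3887571} = \sqrt{- \frac{1583532}{1862687} + 3887571} = \sqrt{\frac{7241326379745}{1862687}} = \frac{\sqrt{13488324510308074815}}{1862687}$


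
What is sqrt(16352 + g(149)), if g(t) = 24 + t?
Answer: 5*sqrt(661) ≈ 128.55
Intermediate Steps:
sqrt(16352 + g(149)) = sqrt(16352 + (24 + 149)) = sqrt(16352 + 173) = sqrt(16525) = 5*sqrt(661)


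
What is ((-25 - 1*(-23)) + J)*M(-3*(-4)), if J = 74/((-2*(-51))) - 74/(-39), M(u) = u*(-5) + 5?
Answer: -22715/663 ≈ -34.261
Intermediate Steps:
M(u) = 5 - 5*u (M(u) = -5*u + 5 = 5 - 5*u)
J = 1739/663 (J = 74/102 - 74*(-1/39) = 74*(1/102) + 74/39 = 37/51 + 74/39 = 1739/663 ≈ 2.6229)
((-25 - 1*(-23)) + J)*M(-3*(-4)) = ((-25 - 1*(-23)) + 1739/663)*(5 - (-15)*(-4)) = ((-25 + 23) + 1739/663)*(5 - 5*12) = (-2 + 1739/663)*(5 - 60) = (413/663)*(-55) = -22715/663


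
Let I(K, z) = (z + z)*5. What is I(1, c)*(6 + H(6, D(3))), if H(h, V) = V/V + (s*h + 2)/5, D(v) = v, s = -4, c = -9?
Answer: -234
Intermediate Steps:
I(K, z) = 10*z (I(K, z) = (2*z)*5 = 10*z)
H(h, V) = 7/5 - 4*h/5 (H(h, V) = V/V + (-4*h + 2)/5 = 1 + (2 - 4*h)*(⅕) = 1 + (⅖ - 4*h/5) = 7/5 - 4*h/5)
I(1, c)*(6 + H(6, D(3))) = (10*(-9))*(6 + (7/5 - ⅘*6)) = -90*(6 + (7/5 - 24/5)) = -90*(6 - 17/5) = -90*13/5 = -234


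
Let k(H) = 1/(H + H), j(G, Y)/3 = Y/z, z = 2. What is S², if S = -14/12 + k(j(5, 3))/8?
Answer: 6889/5184 ≈ 1.3289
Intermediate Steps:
j(G, Y) = 3*Y/2 (j(G, Y) = 3*(Y/2) = 3*Y/2)
k(H) = 1/(2*H)
S = -83/72 (S = -14/12 + (1/(2*(((3/2)*3))))/8 = -14*1/12 + (1/(2*(9/2)))*(⅛) = -7/6 + ((½)*(2/9))*(⅛) = -7/6 + (⅑)*(⅛) = -7/6 + 1/72 = -83/72 ≈ -1.1528)
S² = (-83/72)² = 6889/5184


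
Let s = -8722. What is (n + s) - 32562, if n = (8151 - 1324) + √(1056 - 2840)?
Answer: -34457 + 2*I*√446 ≈ -34457.0 + 42.237*I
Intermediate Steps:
n = 6827 + 2*I*√446 (n = 6827 + √(-1784) = 6827 + 2*I*√446 ≈ 6827.0 + 42.237*I)
(n + s) - 32562 = ((6827 + 2*I*√446) - 8722) - 32562 = (-1895 + 2*I*√446) - 32562 = -34457 + 2*I*√446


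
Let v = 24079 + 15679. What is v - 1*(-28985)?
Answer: 68743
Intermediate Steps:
v = 39758
v - 1*(-28985) = 39758 - 1*(-28985) = 39758 + 28985 = 68743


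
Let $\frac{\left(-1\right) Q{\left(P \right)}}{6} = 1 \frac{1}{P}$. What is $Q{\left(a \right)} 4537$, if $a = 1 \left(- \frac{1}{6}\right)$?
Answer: $163332$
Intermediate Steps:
$a = - \frac{1}{6}$ ($a = 1 \left(\left(-1\right) \frac{1}{6}\right) = 1 \left(- \frac{1}{6}\right) = - \frac{1}{6} \approx -0.16667$)
$Q{\left(P \right)} = - \frac{6}{P}$ ($Q{\left(P \right)} = - 6 \cdot 1 \frac{1}{P} = - \frac{6}{P}$)
$Q{\left(a \right)} 4537 = - \frac{6}{- \frac{1}{6}} \cdot 4537 = \left(-6\right) \left(-6\right) 4537 = 36 \cdot 4537 = 163332$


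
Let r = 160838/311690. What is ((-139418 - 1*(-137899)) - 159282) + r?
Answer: -25059951426/155845 ≈ -1.6080e+5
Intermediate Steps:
r = 80419/155845 (r = 160838*(1/311690) = 80419/155845 ≈ 0.51602)
((-139418 - 1*(-137899)) - 159282) + r = ((-139418 - 1*(-137899)) - 159282) + 80419/155845 = ((-139418 + 137899) - 159282) + 80419/155845 = (-1519 - 159282) + 80419/155845 = -160801 + 80419/155845 = -25059951426/155845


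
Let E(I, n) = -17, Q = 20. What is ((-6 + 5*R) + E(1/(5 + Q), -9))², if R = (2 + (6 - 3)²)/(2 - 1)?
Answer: 1024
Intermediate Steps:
R = 11 (R = (2 + 3²)/1 = (2 + 9)*1 = 11*1 = 11)
((-6 + 5*R) + E(1/(5 + Q), -9))² = ((-6 + 5*11) - 17)² = ((-6 + 55) - 17)² = (49 - 17)² = 32² = 1024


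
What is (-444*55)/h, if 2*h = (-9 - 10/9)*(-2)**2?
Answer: 109890/91 ≈ 1207.6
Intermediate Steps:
h = -182/9 (h = ((-9 - 10/9)*(-2)**2)/2 = ((-9 - 10/9)*4)/2 = (-91/9*4)/2 = (1/2)*(-364/9) = -182/9 ≈ -20.222)
(-444*55)/h = (-444*55)/(-182/9) = -24420*(-9/182) = 109890/91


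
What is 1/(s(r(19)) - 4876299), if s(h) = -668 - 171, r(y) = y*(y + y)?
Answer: -1/4877138 ≈ -2.0504e-7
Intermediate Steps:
r(y) = 2*y² (r(y) = y*(2*y) = 2*y²)
s(h) = -839
1/(s(r(19)) - 4876299) = 1/(-839 - 4876299) = 1/(-4877138) = -1/4877138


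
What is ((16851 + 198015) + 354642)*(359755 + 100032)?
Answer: 261852374796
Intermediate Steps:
((16851 + 198015) + 354642)*(359755 + 100032) = (214866 + 354642)*459787 = 569508*459787 = 261852374796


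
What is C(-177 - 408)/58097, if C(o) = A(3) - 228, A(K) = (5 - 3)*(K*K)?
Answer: -210/58097 ≈ -0.0036146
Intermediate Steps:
A(K) = 2*K²
C(o) = -210 (C(o) = 2*3² - 228 = 2*9 - 228 = 18 - 228 = -210)
C(-177 - 408)/58097 = -210/58097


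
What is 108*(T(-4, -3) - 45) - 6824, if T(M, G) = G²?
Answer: -10712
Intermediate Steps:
108*(T(-4, -3) - 45) - 6824 = 108*((-3)² - 45) - 6824 = 108*(9 - 45) - 6824 = 108*(-36) - 6824 = -3888 - 6824 = -10712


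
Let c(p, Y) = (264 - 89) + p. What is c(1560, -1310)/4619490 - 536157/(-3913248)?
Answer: 82785379507/602573666784 ≈ 0.13739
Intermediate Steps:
c(p, Y) = 175 + p
c(1560, -1310)/4619490 - 536157/(-3913248) = (175 + 1560)/4619490 - 536157/(-3913248) = 1735*(1/4619490) - 536157*(-1/3913248) = 347/923898 + 178719/1304416 = 82785379507/602573666784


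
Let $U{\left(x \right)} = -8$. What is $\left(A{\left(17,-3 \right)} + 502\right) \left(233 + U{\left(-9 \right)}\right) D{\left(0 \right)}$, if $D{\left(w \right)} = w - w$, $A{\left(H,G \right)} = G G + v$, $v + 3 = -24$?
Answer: $0$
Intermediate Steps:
$v = -27$ ($v = -3 - 24 = -27$)
$A{\left(H,G \right)} = -27 + G^{2}$ ($A{\left(H,G \right)} = G G - 27 = G^{2} - 27 = -27 + G^{2}$)
$D{\left(w \right)} = 0$
$\left(A{\left(17,-3 \right)} + 502\right) \left(233 + U{\left(-9 \right)}\right) D{\left(0 \right)} = \left(\left(-27 + \left(-3\right)^{2}\right) + 502\right) \left(233 - 8\right) 0 = \left(\left(-27 + 9\right) + 502\right) 225 \cdot 0 = \left(-18 + 502\right) 225 \cdot 0 = 484 \cdot 225 \cdot 0 = 108900 \cdot 0 = 0$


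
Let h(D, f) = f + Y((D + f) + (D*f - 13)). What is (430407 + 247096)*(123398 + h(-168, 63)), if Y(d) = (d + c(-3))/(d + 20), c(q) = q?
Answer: 893505256455821/10682 ≈ 8.3646e+10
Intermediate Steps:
Y(d) = (-3 + d)/(20 + d) (Y(d) = (d - 3)/(d + 20) = (-3 + d)/(20 + d))
h(D, f) = f + (-16 + D + f + D*f)/(7 + D + f + D*f) (h(D, f) = f + (-3 + ((D + f) + (D*f - 13)))/(20 + ((D + f) + (D*f - 13))) = f + (-3 + ((D + f) + (-13 + D*f)))/(20 + ((D + f) + (-13 + D*f))) = f + (-3 + (-13 + D + f + D*f))/(20 + (-13 + D + f + D*f)) = f + (-16 + D + f + D*f)/(7 + D + f + D*f))
(430407 + 247096)*(123398 + h(-168, 63)) = (430407 + 247096)*(123398 + (-16 - 168 + 63 - 168*63 + 63*(7 - 168 + 63 - 168*63))/(7 - 168 + 63 - 168*63)) = 677503*(123398 + (-16 - 168 + 63 - 10584 + 63*(7 - 168 + 63 - 10584))/(7 - 168 + 63 - 10584)) = 677503*(123398 + (-16 - 168 + 63 - 10584 + 63*(-10682))/(-10682)) = 677503*(123398 - (-16 - 168 + 63 - 10584 - 672966)/10682) = 677503*(123398 - 1/10682*(-683671)) = 677503*(123398 + 683671/10682) = 677503*(1318821107/10682) = 893505256455821/10682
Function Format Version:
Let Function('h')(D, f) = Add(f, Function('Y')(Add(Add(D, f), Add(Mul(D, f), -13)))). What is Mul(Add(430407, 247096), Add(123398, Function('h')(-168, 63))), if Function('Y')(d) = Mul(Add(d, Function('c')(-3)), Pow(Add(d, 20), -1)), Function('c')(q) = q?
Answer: Rational(893505256455821, 10682) ≈ 8.3646e+10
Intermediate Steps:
Function('Y')(d) = Mul(Pow(Add(20, d), -1), Add(-3, d)) (Function('Y')(d) = Mul(Add(d, -3), Pow(Add(d, 20), -1)) = Mul(Add(-3, d), Pow(Add(20, d), -1)) = Mul(Pow(Add(20, d), -1), Add(-3, d)))
Function('h')(D, f) = Add(f, Mul(Pow(Add(7, D, f, Mul(D, f)), -1), Add(-16, D, f, Mul(D, f)))) (Function('h')(D, f) = Add(f, Mul(Pow(Add(20, Add(Add(D, f), Add(Mul(D, f), -13))), -1), Add(-3, Add(Add(D, f), Add(Mul(D, f), -13))))) = Add(f, Mul(Pow(Add(20, Add(Add(D, f), Add(-13, Mul(D, f)))), -1), Add(-3, Add(Add(D, f), Add(-13, Mul(D, f)))))) = Add(f, Mul(Pow(Add(20, Add(-13, D, f, Mul(D, f))), -1), Add(-3, Add(-13, D, f, Mul(D, f))))) = Add(f, Mul(Pow(Add(7, D, f, Mul(D, f)), -1), Add(-16, D, f, Mul(D, f)))))
Mul(Add(430407, 247096), Add(123398, Function('h')(-168, 63))) = Mul(Add(430407, 247096), Add(123398, Mul(Pow(Add(7, -168, 63, Mul(-168, 63)), -1), Add(-16, -168, 63, Mul(-168, 63), Mul(63, Add(7, -168, 63, Mul(-168, 63))))))) = Mul(677503, Add(123398, Mul(Pow(Add(7, -168, 63, -10584), -1), Add(-16, -168, 63, -10584, Mul(63, Add(7, -168, 63, -10584)))))) = Mul(677503, Add(123398, Mul(Pow(-10682, -1), Add(-16, -168, 63, -10584, Mul(63, -10682))))) = Mul(677503, Add(123398, Mul(Rational(-1, 10682), Add(-16, -168, 63, -10584, -672966)))) = Mul(677503, Add(123398, Mul(Rational(-1, 10682), -683671))) = Mul(677503, Add(123398, Rational(683671, 10682))) = Mul(677503, Rational(1318821107, 10682)) = Rational(893505256455821, 10682)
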